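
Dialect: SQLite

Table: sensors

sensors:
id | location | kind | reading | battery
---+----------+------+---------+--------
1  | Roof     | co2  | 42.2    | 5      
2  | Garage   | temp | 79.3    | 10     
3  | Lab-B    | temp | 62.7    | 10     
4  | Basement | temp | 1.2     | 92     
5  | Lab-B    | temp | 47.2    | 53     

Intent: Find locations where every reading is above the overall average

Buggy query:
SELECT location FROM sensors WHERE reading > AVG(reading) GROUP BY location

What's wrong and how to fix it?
Bug: WHERE evaluates per row before aggregation, so AVG() is unavailable

Fix: Use a subquery for AVG and a HAVING MIN(...) filter so the condition holds for every row in the group

Corrected query:
SELECT location FROM sensors GROUP BY location HAVING MIN(reading) > (SELECT AVG(reading) FROM sensors)

Result:
location
--------
Garage  
Lab-B   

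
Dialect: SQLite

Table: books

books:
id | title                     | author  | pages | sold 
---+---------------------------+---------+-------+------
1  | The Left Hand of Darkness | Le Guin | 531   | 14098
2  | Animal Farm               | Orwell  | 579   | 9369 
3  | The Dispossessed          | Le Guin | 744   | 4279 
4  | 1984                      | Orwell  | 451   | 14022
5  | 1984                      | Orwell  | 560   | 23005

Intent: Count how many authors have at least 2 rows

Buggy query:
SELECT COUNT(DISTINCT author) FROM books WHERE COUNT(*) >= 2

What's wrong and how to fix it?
Bug: WHERE filters individual rows, not groups, so a group-level COUNT is invalid there

Fix: Use a subquery that GROUPs and filters with HAVING, then count its rows

Corrected query:
SELECT COUNT(*) FROM (SELECT author FROM books GROUP BY author HAVING COUNT(*) >= 2)

Result:
COUNT(*)
--------
2       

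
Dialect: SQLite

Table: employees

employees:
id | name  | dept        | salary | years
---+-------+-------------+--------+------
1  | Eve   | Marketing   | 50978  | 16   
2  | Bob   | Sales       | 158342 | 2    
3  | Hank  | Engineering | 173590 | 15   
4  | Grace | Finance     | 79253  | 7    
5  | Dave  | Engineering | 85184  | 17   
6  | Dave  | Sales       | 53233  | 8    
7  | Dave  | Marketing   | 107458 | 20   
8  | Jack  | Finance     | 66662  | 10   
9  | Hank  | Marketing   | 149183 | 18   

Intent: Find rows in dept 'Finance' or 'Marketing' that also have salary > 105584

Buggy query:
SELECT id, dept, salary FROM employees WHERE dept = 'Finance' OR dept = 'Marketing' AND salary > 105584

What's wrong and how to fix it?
Bug: Without parentheses, AND is evaluated before OR, so the salary filter only applies to the 'Marketing' branch

Fix: Add parentheses around the OR so the AND applies to both alternatives

Corrected query:
SELECT id, dept, salary FROM employees WHERE (dept = 'Finance' OR dept = 'Marketing') AND salary > 105584

Result:
id | dept      | salary
---+-----------+-------
7  | Marketing | 107458
9  | Marketing | 149183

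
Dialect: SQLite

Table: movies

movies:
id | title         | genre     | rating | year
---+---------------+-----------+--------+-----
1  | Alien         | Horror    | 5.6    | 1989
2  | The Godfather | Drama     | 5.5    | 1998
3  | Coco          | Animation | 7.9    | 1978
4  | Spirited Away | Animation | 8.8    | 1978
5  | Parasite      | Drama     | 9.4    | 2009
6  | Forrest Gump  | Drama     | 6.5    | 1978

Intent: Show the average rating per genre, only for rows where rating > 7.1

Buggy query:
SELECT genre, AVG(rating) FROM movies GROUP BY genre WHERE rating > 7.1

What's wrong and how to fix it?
Bug: WHERE cannot follow GROUP BY

Fix: Place WHERE between FROM and GROUP BY

Corrected query:
SELECT genre, AVG(rating) FROM movies WHERE rating > 7.1 GROUP BY genre

Result:
genre     | AVG(rating)
----------+------------
Animation | 8.35       
Drama     | 9.4        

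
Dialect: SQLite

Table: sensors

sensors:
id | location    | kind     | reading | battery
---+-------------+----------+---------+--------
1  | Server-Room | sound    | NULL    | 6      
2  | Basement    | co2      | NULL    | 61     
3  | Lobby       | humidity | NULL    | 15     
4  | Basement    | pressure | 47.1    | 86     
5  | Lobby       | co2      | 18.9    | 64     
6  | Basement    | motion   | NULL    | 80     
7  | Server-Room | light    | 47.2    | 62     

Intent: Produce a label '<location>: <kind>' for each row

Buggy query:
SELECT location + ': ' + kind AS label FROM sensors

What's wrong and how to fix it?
Bug: SQLite uses || for string concatenation; + coerces text to numbers (yielding 0)

Fix: Use the || operator for string concatenation

Corrected query:
SELECT location || ': ' || kind AS label FROM sensors

Result:
label             
------------------
Server-Room: sound
Basement: co2     
Lobby: humidity   
Basement: pressure
Lobby: co2        
Basement: motion  
Server-Room: light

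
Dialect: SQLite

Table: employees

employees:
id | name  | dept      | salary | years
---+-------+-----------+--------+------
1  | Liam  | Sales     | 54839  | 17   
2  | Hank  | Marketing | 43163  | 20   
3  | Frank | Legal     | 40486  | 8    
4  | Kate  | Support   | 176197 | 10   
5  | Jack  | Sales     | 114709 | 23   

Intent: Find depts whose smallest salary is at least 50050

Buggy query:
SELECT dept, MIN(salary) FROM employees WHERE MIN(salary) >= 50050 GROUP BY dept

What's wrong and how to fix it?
Bug: Aggregates like MIN are computed per group after WHERE runs

Fix: Replace WHERE with HAVING after the GROUP BY

Corrected query:
SELECT dept, MIN(salary) FROM employees GROUP BY dept HAVING MIN(salary) >= 50050

Result:
dept    | MIN(salary)
--------+------------
Sales   | 54839      
Support | 176197     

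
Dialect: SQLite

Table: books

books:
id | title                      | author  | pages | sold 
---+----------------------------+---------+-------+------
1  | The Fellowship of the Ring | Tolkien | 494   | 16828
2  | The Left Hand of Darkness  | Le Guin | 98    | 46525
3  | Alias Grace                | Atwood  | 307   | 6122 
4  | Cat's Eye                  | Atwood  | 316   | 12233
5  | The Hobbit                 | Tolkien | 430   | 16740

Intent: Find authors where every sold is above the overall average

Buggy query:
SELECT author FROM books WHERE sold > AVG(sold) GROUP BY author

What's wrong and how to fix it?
Bug: WHERE evaluates per row before aggregation, so AVG() is unavailable

Fix: Compute the overall average in a scalar subquery and compare each group's MIN against it in HAVING

Corrected query:
SELECT author FROM books GROUP BY author HAVING MIN(sold) > (SELECT AVG(sold) FROM books)

Result:
author 
-------
Le Guin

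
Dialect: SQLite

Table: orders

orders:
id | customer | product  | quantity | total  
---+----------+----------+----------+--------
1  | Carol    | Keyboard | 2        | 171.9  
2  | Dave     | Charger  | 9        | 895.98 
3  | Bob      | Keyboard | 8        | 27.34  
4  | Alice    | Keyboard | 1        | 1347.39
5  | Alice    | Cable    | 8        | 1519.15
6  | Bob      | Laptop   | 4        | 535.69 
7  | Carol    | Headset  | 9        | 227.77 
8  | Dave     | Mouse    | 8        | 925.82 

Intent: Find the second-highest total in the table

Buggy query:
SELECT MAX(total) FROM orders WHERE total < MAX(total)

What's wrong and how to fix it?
Bug: MAX(total) on the right of the comparison is an aggregate-in-WHERE error

Fix: Put the inner MAX in a scalar subquery

Corrected query:
SELECT MAX(total) FROM orders WHERE total < (SELECT MAX(total) FROM orders)

Result:
MAX(total)
----------
1347.39   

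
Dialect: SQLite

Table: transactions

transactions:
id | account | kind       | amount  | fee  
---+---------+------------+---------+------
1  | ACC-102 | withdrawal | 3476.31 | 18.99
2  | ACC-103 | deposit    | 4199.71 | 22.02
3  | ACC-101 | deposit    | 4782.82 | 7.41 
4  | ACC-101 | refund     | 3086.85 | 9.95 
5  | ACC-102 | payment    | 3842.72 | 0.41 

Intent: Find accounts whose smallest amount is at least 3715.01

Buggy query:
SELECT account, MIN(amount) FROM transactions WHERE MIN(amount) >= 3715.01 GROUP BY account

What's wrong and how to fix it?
Bug: MIN() in WHERE is a misuse of aggregate

Fix: Replace WHERE with HAVING after the GROUP BY

Corrected query:
SELECT account, MIN(amount) FROM transactions GROUP BY account HAVING MIN(amount) >= 3715.01

Result:
account | MIN(amount)
--------+------------
ACC-103 | 4199.71    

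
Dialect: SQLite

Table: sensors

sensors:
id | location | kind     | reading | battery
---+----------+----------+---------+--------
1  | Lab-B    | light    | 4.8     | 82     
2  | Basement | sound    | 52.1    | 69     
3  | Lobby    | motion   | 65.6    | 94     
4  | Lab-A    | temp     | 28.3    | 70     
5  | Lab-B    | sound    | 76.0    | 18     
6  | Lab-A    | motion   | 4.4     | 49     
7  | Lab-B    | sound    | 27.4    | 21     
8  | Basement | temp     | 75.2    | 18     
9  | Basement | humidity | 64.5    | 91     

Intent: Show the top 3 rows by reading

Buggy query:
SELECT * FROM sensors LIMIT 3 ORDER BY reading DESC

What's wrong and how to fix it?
Bug: LIMIT must come after ORDER BY

Fix: Sort with ORDER BY, then apply LIMIT

Corrected query:
SELECT * FROM sensors ORDER BY reading DESC LIMIT 3

Result:
id | location | kind   | reading | battery
---+----------+--------+---------+--------
5  | Lab-B    | sound  | 76      | 18     
8  | Basement | temp   | 75.2    | 18     
3  | Lobby    | motion | 65.6    | 94     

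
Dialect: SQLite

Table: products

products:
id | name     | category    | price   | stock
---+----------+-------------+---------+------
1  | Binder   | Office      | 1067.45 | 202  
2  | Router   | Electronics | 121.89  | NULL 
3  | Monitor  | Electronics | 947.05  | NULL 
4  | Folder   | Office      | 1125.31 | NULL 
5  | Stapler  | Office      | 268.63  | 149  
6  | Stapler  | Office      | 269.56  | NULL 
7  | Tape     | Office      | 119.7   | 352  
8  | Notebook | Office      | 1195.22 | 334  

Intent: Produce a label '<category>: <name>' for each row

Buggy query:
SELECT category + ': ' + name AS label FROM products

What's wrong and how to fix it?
Bug: SQLite uses || for string concatenation; + coerces text to numbers (yielding 0)

Fix: Use the || operator for string concatenation

Corrected query:
SELECT category || ': ' || name AS label FROM products

Result:
label               
--------------------
Office: Binder      
Electronics: Router 
Electronics: Monitor
Office: Folder      
Office: Stapler     
Office: Stapler     
Office: Tape        
Office: Notebook    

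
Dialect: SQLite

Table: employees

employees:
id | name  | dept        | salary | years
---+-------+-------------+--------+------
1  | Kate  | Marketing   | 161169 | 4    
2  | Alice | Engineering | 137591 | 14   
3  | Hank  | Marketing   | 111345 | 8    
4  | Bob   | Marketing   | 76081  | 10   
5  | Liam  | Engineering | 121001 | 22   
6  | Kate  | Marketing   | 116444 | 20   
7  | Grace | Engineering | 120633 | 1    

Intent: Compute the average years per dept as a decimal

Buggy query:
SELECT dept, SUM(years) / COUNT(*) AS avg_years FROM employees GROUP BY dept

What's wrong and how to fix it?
Bug: SUM(years) and COUNT(*) are both integers; the division truncates the fractional part

Fix: Multiply by 1.0 (or CAST to REAL) to force floating-point division

Corrected query:
SELECT dept, SUM(years) * 1.0 / COUNT(*) AS avg_years FROM employees GROUP BY dept

Result:
dept        | avg_years
------------+----------
Engineering | 12.333333
Marketing   | 10.5     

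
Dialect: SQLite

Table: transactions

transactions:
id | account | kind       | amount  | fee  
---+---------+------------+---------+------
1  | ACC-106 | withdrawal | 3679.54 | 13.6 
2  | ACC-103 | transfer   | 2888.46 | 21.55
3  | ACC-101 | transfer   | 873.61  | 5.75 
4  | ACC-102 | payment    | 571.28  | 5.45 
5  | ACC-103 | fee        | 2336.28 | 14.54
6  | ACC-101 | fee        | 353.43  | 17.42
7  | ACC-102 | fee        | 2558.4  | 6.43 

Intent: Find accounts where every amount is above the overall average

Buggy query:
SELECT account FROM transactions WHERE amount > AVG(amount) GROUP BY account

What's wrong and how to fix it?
Bug: AVG() is an aggregate; it can't sit directly in WHERE

Fix: Use a subquery for AVG and a HAVING MIN(...) filter so the condition holds for every row in the group

Corrected query:
SELECT account FROM transactions GROUP BY account HAVING MIN(amount) > (SELECT AVG(amount) FROM transactions)

Result:
account
-------
ACC-103
ACC-106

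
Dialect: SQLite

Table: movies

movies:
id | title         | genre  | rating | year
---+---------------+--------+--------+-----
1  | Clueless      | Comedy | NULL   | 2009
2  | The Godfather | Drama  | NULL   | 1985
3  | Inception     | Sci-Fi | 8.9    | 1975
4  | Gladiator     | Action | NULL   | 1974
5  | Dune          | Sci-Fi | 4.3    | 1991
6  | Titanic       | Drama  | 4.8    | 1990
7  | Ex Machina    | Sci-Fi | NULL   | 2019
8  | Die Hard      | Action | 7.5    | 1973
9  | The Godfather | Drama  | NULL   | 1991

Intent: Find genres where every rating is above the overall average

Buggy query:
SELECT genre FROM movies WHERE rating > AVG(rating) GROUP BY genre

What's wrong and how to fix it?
Bug: AVG() is an aggregate; it can't sit directly in WHERE

Fix: Compute the overall average in a scalar subquery and compare each group's MIN against it in HAVING

Corrected query:
SELECT genre FROM movies GROUP BY genre HAVING MIN(rating) > (SELECT AVG(rating) FROM movies)

Result:
genre 
------
Action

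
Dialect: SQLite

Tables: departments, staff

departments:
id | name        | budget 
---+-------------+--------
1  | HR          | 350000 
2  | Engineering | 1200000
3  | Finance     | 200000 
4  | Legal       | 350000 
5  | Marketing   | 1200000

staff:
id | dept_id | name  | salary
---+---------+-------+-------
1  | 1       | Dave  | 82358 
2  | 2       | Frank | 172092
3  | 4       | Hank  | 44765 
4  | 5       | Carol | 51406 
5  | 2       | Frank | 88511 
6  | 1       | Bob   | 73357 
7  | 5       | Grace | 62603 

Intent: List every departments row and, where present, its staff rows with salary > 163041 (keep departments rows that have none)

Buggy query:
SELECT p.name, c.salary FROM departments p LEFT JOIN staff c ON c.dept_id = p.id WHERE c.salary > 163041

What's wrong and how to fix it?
Bug: A WHERE condition on the right-hand table after LEFT JOIN drops unmatched parents

Fix: Move the right-table condition into the ON clause so unmatched parents are kept

Corrected query:
SELECT p.name, c.salary FROM departments p LEFT JOIN staff c ON c.dept_id = p.id AND c.salary > 163041

Result:
name        | salary
------------+-------
HR          | NULL  
Engineering | 172092
Finance     | NULL  
Legal       | NULL  
Marketing   | NULL  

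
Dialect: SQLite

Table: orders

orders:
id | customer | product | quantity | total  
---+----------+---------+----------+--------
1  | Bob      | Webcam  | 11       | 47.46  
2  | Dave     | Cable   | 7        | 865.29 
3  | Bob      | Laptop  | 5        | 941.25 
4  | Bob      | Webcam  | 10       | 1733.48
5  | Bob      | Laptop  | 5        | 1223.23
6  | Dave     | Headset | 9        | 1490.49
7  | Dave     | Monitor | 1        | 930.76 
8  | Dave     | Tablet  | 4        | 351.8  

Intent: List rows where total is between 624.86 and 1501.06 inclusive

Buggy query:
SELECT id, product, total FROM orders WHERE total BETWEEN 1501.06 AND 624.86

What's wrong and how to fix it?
Bug: BETWEEN expects the lower bound first; with 1501.06 AND 624.86 the range is empty

Fix: Swap the bounds so the smaller value comes first

Corrected query:
SELECT id, product, total FROM orders WHERE total BETWEEN 624.86 AND 1501.06

Result:
id | product | total  
---+---------+--------
2  | Cable   | 865.29 
3  | Laptop  | 941.25 
5  | Laptop  | 1223.23
6  | Headset | 1490.49
7  | Monitor | 930.76 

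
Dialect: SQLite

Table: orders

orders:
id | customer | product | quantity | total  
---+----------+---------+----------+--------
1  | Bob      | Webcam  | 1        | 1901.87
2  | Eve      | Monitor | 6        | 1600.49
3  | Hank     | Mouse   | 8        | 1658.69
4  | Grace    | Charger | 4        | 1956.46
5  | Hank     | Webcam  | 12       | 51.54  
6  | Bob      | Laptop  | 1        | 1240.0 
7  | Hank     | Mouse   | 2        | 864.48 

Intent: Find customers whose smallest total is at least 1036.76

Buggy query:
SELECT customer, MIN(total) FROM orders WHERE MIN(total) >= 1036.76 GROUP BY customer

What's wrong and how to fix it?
Bug: Aggregates like MIN are computed per group after WHERE runs

Fix: Replace WHERE with HAVING after the GROUP BY

Corrected query:
SELECT customer, MIN(total) FROM orders GROUP BY customer HAVING MIN(total) >= 1036.76

Result:
customer | MIN(total)
---------+-----------
Bob      | 1240      
Eve      | 1600.49   
Grace    | 1956.46   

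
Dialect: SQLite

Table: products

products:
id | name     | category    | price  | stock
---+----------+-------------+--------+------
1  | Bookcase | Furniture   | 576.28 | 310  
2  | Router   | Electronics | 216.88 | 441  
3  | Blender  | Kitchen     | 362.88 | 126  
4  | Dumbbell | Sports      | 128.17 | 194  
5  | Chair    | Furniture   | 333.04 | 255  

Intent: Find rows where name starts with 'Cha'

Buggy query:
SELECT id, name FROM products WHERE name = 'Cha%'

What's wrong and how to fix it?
Bug: '=' compares the literal string including the % character; pattern matching needs LIKE

Fix: Use LIKE for wildcard pattern matching

Corrected query:
SELECT id, name FROM products WHERE name LIKE 'Cha%'

Result:
id | name 
---+------
5  | Chair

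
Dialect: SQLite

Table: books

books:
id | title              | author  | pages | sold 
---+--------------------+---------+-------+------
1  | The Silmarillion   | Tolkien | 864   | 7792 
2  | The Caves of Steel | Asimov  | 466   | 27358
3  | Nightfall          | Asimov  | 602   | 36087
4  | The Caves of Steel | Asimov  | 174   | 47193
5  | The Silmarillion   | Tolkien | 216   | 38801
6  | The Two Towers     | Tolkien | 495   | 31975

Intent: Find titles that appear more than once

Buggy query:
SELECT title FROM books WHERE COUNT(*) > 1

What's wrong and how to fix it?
Bug: WHERE can't reference COUNT(*); aggregates are computed after WHERE

Fix: Group first, then use HAVING for the count condition

Corrected query:
SELECT title FROM books GROUP BY title HAVING COUNT(*) > 1

Result:
title             
------------------
The Caves of Steel
The Silmarillion  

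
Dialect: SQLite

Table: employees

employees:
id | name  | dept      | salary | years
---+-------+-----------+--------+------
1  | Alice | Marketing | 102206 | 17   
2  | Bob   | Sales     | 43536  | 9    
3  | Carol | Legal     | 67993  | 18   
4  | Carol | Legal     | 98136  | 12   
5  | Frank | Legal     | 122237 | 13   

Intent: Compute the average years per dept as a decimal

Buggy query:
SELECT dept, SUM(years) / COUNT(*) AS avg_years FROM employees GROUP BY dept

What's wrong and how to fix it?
Bug: Both operands are integers, so '/' performs integer division and truncates

Fix: Multiply by 1.0 (or CAST to REAL) to force floating-point division

Corrected query:
SELECT dept, SUM(years) * 1.0 / COUNT(*) AS avg_years FROM employees GROUP BY dept

Result:
dept      | avg_years
----------+----------
Legal     | 14.333333
Marketing | 17       
Sales     | 9        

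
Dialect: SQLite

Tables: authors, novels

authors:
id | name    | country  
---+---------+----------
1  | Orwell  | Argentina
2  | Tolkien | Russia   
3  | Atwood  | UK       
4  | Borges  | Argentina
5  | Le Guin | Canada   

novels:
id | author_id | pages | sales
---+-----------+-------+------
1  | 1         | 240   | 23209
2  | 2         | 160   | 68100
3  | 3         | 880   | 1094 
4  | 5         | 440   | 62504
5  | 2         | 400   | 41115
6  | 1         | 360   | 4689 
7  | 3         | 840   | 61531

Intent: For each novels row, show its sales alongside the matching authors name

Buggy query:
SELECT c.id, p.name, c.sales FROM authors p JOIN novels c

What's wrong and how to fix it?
Bug: Missing join condition: each novels row is matched to all authors rows instead of just its own

Fix: Specify the join condition linking the foreign key to the parent id

Corrected query:
SELECT c.id, p.name, c.sales FROM authors p JOIN novels c ON c.author_id = p.id

Result:
id | name    | sales
---+---------+------
1  | Orwell  | 23209
2  | Tolkien | 68100
3  | Atwood  | 1094 
4  | Le Guin | 62504
5  | Tolkien | 41115
6  | Orwell  | 4689 
7  | Atwood  | 61531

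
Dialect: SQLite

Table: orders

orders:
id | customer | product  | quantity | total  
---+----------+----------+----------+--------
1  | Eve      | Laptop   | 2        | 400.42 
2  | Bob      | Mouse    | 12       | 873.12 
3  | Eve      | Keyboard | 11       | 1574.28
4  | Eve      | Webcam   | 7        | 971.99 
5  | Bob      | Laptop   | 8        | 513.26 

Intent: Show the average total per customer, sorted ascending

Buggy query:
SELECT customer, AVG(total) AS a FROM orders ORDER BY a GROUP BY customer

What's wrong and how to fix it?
Bug: ORDER BY appears before GROUP BY; SQL clause order requires GROUP BY first

Fix: Move ORDER BY to the end, after GROUP BY

Corrected query:
SELECT customer, AVG(total) AS a FROM orders GROUP BY customer ORDER BY a

Result:
customer | a     
---------+-------
Bob      | 693.19
Eve      | 982.23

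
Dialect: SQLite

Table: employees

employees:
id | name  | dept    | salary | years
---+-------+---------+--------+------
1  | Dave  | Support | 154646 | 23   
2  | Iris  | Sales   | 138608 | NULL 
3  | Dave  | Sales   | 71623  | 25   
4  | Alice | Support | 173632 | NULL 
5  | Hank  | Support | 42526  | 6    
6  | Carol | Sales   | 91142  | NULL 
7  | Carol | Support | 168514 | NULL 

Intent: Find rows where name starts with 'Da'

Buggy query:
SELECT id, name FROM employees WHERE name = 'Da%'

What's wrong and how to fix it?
Bug: '=' compares the literal string including the % character; pattern matching needs LIKE

Fix: Use LIKE for wildcard pattern matching

Corrected query:
SELECT id, name FROM employees WHERE name LIKE 'Da%'

Result:
id | name
---+-----
1  | Dave
3  | Dave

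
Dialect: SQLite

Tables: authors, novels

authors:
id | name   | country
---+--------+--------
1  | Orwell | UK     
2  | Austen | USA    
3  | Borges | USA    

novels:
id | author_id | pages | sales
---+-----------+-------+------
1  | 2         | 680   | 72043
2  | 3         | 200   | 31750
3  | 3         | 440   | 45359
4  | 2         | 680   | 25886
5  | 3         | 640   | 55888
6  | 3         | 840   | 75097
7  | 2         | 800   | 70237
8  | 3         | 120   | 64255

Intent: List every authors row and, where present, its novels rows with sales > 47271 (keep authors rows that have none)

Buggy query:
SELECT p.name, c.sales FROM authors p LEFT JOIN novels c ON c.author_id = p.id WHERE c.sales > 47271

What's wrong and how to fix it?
Bug: Filtering c.sales in WHERE discards the NULL rows produced by LEFT JOIN, turning it into an inner join

Fix: Put 'c.sales > 47271' in the JOIN's ON clause instead of WHERE

Corrected query:
SELECT p.name, c.sales FROM authors p LEFT JOIN novels c ON c.author_id = p.id AND c.sales > 47271

Result:
name   | sales
-------+------
Orwell | NULL 
Austen | 70237
Austen | 72043
Borges | 55888
Borges | 64255
Borges | 75097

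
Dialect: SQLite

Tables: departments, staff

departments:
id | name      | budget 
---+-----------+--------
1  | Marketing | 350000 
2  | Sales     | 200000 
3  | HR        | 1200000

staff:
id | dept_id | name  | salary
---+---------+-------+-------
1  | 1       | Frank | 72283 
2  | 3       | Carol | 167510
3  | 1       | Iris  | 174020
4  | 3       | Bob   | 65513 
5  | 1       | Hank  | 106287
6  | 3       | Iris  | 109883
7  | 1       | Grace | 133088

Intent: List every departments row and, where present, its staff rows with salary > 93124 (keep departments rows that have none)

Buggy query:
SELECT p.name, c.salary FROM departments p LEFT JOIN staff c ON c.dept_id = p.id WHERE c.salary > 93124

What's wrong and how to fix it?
Bug: A WHERE condition on the right-hand table after LEFT JOIN drops unmatched parents

Fix: Put 'c.salary > 93124' in the JOIN's ON clause instead of WHERE

Corrected query:
SELECT p.name, c.salary FROM departments p LEFT JOIN staff c ON c.dept_id = p.id AND c.salary > 93124

Result:
name      | salary
----------+-------
Marketing | 106287
Marketing | 133088
Marketing | 174020
Sales     | NULL  
HR        | 109883
HR        | 167510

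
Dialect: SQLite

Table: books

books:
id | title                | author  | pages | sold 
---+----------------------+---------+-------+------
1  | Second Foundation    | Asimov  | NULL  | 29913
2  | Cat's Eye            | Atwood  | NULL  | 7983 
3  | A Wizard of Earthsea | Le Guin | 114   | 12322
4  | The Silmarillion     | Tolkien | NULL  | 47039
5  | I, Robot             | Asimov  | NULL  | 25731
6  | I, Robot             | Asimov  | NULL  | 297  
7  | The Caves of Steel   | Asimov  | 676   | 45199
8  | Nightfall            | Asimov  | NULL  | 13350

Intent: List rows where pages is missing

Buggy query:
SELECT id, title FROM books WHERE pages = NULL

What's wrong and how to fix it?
Bug: '= NULL' is always unknown in SQL three-valued logic, so no rows match

Fix: Replace '= NULL' with 'IS NULL'

Corrected query:
SELECT id, title FROM books WHERE pages IS NULL

Result:
id | title            
---+------------------
1  | Second Foundation
2  | Cat's Eye        
4  | The Silmarillion 
5  | I, Robot         
6  | I, Robot         
8  | Nightfall        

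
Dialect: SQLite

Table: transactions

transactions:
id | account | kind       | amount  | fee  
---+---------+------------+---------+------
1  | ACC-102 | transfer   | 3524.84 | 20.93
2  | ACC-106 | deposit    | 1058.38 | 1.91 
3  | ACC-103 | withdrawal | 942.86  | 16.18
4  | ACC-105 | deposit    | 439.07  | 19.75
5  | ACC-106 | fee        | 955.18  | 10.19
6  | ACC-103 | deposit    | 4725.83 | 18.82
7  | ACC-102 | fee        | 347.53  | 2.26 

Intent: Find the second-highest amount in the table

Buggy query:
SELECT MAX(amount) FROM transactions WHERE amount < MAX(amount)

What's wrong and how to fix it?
Bug: The inner MAX is an aggregate inside WHERE, which is not allowed

Fix: Put the inner MAX in a scalar subquery

Corrected query:
SELECT MAX(amount) FROM transactions WHERE amount < (SELECT MAX(amount) FROM transactions)

Result:
MAX(amount)
-----------
3524.84    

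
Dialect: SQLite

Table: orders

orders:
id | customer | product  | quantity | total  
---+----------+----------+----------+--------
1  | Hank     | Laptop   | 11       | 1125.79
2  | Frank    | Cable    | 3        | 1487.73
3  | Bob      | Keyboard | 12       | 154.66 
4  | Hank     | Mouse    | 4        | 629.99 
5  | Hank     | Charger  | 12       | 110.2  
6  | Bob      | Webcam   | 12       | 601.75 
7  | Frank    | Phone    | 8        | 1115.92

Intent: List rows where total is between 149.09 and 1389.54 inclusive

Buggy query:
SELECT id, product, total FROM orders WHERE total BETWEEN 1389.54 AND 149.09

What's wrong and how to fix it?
Bug: The bounds are reversed; BETWEEN a AND b requires a <= b to match anything

Fix: Write BETWEEN 149.09 AND 1389.54

Corrected query:
SELECT id, product, total FROM orders WHERE total BETWEEN 149.09 AND 1389.54

Result:
id | product  | total  
---+----------+--------
1  | Laptop   | 1125.79
3  | Keyboard | 154.66 
4  | Mouse    | 629.99 
6  | Webcam   | 601.75 
7  | Phone    | 1115.92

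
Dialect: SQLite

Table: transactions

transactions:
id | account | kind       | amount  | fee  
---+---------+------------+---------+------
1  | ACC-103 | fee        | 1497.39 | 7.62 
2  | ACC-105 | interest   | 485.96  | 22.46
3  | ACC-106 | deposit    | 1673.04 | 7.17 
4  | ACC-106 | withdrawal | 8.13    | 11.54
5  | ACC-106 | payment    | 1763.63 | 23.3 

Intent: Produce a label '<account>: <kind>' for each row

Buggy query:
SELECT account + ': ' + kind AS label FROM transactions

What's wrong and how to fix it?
Bug: '+' is numeric addition; on text columns SQLite converts them to 0 instead of concatenating

Fix: Replace + with || to concatenate text

Corrected query:
SELECT account || ': ' || kind AS label FROM transactions

Result:
label              
-------------------
ACC-103: fee       
ACC-105: interest  
ACC-106: deposit   
ACC-106: withdrawal
ACC-106: payment   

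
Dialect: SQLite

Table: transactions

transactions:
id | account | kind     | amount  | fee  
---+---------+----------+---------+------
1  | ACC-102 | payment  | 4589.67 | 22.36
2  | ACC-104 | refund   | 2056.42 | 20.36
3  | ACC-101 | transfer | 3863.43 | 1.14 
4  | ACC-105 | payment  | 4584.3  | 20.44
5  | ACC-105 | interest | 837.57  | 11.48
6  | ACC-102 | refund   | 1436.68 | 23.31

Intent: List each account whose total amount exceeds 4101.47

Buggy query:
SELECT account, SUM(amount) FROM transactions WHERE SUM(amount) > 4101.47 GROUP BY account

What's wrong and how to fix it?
Bug: Aggregate functions cannot appear in a WHERE clause

Fix: Move the aggregate condition to a HAVING clause

Corrected query:
SELECT account, SUM(amount) FROM transactions GROUP BY account HAVING SUM(amount) > 4101.47

Result:
account | SUM(amount)
--------+------------
ACC-102 | 6026.35    
ACC-105 | 5421.87    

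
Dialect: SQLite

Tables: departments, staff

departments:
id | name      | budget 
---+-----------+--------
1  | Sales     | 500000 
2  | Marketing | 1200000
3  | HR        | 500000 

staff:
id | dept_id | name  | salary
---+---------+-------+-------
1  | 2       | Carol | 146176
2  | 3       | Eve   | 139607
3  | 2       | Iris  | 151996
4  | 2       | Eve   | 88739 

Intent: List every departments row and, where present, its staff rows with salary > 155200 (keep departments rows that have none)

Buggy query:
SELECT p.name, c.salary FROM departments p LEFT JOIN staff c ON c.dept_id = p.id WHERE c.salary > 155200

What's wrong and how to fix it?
Bug: A WHERE condition on the right-hand table after LEFT JOIN drops unmatched parents

Fix: Put 'c.salary > 155200' in the JOIN's ON clause instead of WHERE

Corrected query:
SELECT p.name, c.salary FROM departments p LEFT JOIN staff c ON c.dept_id = p.id AND c.salary > 155200

Result:
name      | salary
----------+-------
Sales     | NULL  
Marketing | NULL  
HR        | NULL  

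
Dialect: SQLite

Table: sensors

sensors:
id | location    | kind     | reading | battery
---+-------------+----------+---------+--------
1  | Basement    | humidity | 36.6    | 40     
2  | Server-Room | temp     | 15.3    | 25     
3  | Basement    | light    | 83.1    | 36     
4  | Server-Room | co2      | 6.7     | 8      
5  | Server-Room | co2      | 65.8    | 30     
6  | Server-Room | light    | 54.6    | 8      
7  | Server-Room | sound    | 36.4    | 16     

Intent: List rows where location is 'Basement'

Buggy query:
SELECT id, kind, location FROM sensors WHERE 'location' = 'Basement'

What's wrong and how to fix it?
Bug: 'location' in single quotes is a string literal, not the column; the comparison is literal-vs-literal and never true

Fix: Reference the column as location without single quotes

Corrected query:
SELECT id, kind, location FROM sensors WHERE location = 'Basement'

Result:
id | kind     | location
---+----------+---------
1  | humidity | Basement
3  | light    | Basement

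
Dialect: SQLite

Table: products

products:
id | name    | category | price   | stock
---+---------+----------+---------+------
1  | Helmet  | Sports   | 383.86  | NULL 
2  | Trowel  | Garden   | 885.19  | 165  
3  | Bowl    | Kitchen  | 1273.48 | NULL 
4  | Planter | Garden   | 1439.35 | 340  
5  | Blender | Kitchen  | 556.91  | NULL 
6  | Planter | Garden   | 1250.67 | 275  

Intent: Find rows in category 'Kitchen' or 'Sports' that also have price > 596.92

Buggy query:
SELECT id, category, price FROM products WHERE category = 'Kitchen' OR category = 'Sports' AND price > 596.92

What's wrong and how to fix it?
Bug: Without parentheses, AND is evaluated before OR, so the price filter only applies to the 'Sports' branch

Fix: Add parentheses around the OR so the AND applies to both alternatives

Corrected query:
SELECT id, category, price FROM products WHERE (category = 'Kitchen' OR category = 'Sports') AND price > 596.92

Result:
id | category | price  
---+----------+--------
3  | Kitchen  | 1273.48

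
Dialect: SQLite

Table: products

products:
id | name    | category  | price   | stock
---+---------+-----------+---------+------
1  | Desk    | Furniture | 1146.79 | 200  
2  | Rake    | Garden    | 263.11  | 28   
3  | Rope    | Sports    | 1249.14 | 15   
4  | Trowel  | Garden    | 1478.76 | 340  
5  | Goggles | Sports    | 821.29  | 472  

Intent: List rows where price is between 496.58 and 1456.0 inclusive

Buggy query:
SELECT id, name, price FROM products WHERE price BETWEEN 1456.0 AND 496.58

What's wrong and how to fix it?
Bug: The bounds are reversed; BETWEEN a AND b requires a <= b to match anything

Fix: Write BETWEEN 496.58 AND 1456.0

Corrected query:
SELECT id, name, price FROM products WHERE price BETWEEN 496.58 AND 1456.0

Result:
id | name    | price  
---+---------+--------
1  | Desk    | 1146.79
3  | Rope    | 1249.14
5  | Goggles | 821.29 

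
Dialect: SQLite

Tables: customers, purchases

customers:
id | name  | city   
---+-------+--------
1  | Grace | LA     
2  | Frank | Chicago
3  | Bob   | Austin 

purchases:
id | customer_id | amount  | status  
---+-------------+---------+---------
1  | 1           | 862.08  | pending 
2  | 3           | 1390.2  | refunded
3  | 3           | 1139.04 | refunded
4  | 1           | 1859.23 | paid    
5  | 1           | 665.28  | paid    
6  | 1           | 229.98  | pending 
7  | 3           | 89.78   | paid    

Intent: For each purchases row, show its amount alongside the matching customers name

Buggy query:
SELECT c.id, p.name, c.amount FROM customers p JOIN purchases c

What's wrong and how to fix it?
Bug: JOIN with no ON clause produces a cartesian product; every purchases row pairs with every customers row

Fix: Specify the join condition linking the foreign key to the parent id

Corrected query:
SELECT c.id, p.name, c.amount FROM customers p JOIN purchases c ON c.customer_id = p.id

Result:
id | name  | amount 
---+-------+--------
1  | Grace | 862.08 
2  | Bob   | 1390.2 
3  | Bob   | 1139.04
4  | Grace | 1859.23
5  | Grace | 665.28 
6  | Grace | 229.98 
7  | Bob   | 89.78  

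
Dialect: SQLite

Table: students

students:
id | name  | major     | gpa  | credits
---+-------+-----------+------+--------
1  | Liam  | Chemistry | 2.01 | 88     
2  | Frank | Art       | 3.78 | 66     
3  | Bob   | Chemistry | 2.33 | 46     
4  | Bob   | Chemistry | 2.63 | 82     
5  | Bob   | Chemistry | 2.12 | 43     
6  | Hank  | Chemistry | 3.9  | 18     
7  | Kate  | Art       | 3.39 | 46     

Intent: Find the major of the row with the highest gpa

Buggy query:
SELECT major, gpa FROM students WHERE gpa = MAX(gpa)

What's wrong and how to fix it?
Bug: MAX(gpa) is an aggregate and cannot be used directly in WHERE

Fix: Use a subquery: WHERE gpa = (SELECT MAX(gpa) FROM students)

Corrected query:
SELECT major, gpa FROM students WHERE gpa = (SELECT MAX(gpa) FROM students)

Result:
major     | gpa
----------+----
Chemistry | 3.9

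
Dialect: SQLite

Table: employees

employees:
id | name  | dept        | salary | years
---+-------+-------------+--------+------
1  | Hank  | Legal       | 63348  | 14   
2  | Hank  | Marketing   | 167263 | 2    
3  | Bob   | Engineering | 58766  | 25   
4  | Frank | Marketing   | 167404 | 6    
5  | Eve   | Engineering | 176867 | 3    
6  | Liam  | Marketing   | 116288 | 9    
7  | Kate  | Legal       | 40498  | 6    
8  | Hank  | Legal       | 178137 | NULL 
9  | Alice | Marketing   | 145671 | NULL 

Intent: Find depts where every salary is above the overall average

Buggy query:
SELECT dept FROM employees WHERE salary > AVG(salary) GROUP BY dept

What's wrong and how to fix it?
Bug: WHERE evaluates per row before aggregation, so AVG() is unavailable

Fix: Compute the overall average in a scalar subquery and compare each group's MIN against it in HAVING

Corrected query:
SELECT dept FROM employees GROUP BY dept HAVING MIN(salary) > (SELECT AVG(salary) FROM employees)

Result:
(no rows)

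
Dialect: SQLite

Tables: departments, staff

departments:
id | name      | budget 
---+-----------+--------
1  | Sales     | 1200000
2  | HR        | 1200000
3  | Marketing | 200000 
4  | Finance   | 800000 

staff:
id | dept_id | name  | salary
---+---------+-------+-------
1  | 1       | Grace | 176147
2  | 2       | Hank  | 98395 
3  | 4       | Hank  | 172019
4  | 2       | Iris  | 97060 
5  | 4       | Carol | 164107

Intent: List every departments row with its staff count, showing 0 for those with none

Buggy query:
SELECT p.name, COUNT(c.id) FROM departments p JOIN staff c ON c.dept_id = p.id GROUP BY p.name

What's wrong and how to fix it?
Bug: INNER JOIN drops departments rows that have no matching staff rows

Fix: Use LEFT JOIN so parents without children still appear (COUNT(c.id) gives 0)

Corrected query:
SELECT p.name, COUNT(c.id) FROM departments p LEFT JOIN staff c ON c.dept_id = p.id GROUP BY p.name

Result:
name      | COUNT(c.id)
----------+------------
Finance   | 2          
HR        | 2          
Marketing | 0          
Sales     | 1          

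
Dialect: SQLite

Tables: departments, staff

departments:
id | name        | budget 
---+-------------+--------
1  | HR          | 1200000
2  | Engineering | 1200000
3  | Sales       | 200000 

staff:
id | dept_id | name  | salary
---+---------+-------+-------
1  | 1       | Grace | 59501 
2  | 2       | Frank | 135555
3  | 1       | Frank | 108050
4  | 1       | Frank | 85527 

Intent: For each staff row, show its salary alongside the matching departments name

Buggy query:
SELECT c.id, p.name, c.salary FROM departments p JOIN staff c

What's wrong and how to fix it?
Bug: Missing join condition: each staff row is matched to all departments rows instead of just its own

Fix: Specify the join condition linking the foreign key to the parent id

Corrected query:
SELECT c.id, p.name, c.salary FROM departments p JOIN staff c ON c.dept_id = p.id

Result:
id | name        | salary
---+-------------+-------
1  | HR          | 59501 
2  | Engineering | 135555
3  | HR          | 108050
4  | HR          | 85527 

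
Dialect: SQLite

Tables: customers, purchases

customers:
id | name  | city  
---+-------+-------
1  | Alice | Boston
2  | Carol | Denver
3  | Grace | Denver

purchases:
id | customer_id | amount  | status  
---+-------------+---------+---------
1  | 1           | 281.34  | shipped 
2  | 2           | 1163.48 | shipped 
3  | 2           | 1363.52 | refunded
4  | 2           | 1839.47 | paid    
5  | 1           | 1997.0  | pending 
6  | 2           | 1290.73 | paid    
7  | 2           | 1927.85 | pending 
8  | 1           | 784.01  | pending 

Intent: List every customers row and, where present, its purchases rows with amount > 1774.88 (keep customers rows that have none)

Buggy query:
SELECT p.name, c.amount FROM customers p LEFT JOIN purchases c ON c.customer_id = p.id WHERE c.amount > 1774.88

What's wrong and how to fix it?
Bug: Filtering c.amount in WHERE discards the NULL rows produced by LEFT JOIN, turning it into an inner join

Fix: Move the right-table condition into the ON clause so unmatched parents are kept

Corrected query:
SELECT p.name, c.amount FROM customers p LEFT JOIN purchases c ON c.customer_id = p.id AND c.amount > 1774.88

Result:
name  | amount 
------+--------
Alice | 1997   
Carol | 1839.47
Carol | 1927.85
Grace | NULL   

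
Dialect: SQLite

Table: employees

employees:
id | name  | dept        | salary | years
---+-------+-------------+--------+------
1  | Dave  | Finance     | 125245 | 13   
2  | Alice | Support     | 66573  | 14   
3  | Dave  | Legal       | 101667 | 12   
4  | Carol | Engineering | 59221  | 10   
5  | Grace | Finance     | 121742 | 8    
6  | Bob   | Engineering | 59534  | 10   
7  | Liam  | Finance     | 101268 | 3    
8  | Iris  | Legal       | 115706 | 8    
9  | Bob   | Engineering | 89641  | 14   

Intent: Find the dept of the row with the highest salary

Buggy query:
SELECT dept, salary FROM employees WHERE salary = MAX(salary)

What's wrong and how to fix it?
Bug: MAX(salary) is an aggregate and cannot be used directly in WHERE

Fix: Use a subquery: WHERE salary = (SELECT MAX(salary) FROM employees)

Corrected query:
SELECT dept, salary FROM employees WHERE salary = (SELECT MAX(salary) FROM employees)

Result:
dept    | salary
--------+-------
Finance | 125245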